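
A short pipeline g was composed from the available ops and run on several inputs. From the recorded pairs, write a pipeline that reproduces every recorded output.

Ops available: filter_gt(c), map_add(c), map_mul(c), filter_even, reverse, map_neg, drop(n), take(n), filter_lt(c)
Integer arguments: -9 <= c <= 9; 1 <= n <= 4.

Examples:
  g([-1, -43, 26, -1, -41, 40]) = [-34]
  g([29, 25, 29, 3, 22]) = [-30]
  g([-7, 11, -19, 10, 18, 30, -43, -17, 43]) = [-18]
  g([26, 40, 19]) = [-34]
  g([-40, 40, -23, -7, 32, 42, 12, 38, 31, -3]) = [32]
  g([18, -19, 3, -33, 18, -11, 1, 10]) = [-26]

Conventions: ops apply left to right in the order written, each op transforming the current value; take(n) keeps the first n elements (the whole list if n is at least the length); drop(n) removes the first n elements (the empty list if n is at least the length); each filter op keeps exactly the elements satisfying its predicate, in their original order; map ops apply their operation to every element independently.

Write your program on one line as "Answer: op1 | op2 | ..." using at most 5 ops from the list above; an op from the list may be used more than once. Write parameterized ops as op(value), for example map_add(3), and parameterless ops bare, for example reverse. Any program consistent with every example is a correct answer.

filter_even | map_neg | take(1) | map_add(-8)

Check, running the answer program on each example:
  [-1, -43, 26, -1, -41, 40] -> [26, 40] -> [-26, -40] -> [-26] -> [-34]
  [29, 25, 29, 3, 22] -> [22] -> [-22] -> [-22] -> [-30]
  [-7, 11, -19, 10, 18, 30, -43, -17, 43] -> [10, 18, 30] -> [-10, -18, -30] -> [-10] -> [-18]
  [26, 40, 19] -> [26, 40] -> [-26, -40] -> [-26] -> [-34]
  [-40, 40, -23, -7, 32, 42, 12, 38, 31, -3] -> [-40, 40, 32, 42, 12, 38] -> [40, -40, -32, -42, -12, -38] -> [40] -> [32]
  [18, -19, 3, -33, 18, -11, 1, 10] -> [18, 18, 10] -> [-18, -18, -10] -> [-18] -> [-26]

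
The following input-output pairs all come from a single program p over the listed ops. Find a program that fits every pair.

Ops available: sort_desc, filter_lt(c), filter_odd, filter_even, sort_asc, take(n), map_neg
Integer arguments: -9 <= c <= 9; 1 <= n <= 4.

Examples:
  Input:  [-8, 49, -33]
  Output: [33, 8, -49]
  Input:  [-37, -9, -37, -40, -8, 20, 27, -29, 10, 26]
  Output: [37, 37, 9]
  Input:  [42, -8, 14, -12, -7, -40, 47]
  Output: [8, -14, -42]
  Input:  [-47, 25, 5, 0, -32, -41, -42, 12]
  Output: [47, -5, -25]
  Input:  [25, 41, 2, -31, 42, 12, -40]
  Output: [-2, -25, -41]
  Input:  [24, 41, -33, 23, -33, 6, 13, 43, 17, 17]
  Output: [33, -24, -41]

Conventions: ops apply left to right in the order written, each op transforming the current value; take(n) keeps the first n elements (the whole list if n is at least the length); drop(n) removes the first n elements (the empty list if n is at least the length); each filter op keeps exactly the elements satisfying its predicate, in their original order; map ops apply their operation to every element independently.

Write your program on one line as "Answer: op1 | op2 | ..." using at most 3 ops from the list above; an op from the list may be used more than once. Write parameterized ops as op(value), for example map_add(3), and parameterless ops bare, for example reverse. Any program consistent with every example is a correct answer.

take(3) | sort_asc | map_neg

Check, running the answer program on each example:
  [-8, 49, -33] -> [-8, 49, -33] -> [-33, -8, 49] -> [33, 8, -49]
  [-37, -9, -37, -40, -8, 20, 27, -29, 10, 26] -> [-37, -9, -37] -> [-37, -37, -9] -> [37, 37, 9]
  [42, -8, 14, -12, -7, -40, 47] -> [42, -8, 14] -> [-8, 14, 42] -> [8, -14, -42]
  [-47, 25, 5, 0, -32, -41, -42, 12] -> [-47, 25, 5] -> [-47, 5, 25] -> [47, -5, -25]
  [25, 41, 2, -31, 42, 12, -40] -> [25, 41, 2] -> [2, 25, 41] -> [-2, -25, -41]
  [24, 41, -33, 23, -33, 6, 13, 43, 17, 17] -> [24, 41, -33] -> [-33, 24, 41] -> [33, -24, -41]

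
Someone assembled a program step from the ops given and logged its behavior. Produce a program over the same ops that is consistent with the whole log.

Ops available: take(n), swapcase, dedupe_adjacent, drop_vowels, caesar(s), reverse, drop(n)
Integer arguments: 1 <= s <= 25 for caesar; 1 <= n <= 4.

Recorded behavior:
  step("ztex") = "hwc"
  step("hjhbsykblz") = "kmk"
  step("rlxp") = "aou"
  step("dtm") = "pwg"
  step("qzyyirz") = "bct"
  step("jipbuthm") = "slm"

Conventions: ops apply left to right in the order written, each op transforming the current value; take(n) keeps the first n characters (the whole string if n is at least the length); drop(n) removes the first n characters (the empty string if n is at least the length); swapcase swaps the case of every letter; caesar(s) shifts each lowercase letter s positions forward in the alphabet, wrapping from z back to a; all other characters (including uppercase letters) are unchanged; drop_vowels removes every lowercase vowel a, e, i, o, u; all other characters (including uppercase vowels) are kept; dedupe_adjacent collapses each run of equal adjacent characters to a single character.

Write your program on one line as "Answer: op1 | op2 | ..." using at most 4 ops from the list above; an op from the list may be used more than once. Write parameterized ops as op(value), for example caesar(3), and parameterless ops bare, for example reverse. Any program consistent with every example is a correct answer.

caesar(3) | take(3) | reverse

Check, running the answer program on each example:
  "ztex" -> "cwha" -> "cwh" -> "hwc"
  "hjhbsykblz" -> "kmkevbneoc" -> "kmk" -> "kmk"
  "rlxp" -> "uoas" -> "uoa" -> "aou"
  "dtm" -> "gwp" -> "gwp" -> "pwg"
  "qzyyirz" -> "tcbbluc" -> "tcb" -> "bct"
  "jipbuthm" -> "mlsexwkp" -> "mls" -> "slm"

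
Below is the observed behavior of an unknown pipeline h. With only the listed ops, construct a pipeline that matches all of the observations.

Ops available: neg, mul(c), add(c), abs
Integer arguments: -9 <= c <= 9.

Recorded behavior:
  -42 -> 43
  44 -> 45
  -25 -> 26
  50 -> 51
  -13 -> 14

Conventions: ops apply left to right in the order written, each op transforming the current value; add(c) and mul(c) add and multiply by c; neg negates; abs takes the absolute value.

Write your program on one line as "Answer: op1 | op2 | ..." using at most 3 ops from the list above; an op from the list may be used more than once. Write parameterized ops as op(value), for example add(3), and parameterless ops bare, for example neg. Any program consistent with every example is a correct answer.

abs | add(-6) | add(7)

Check, running the answer program on each example:
  -42 -> 42 -> 36 -> 43
  44 -> 44 -> 38 -> 45
  -25 -> 25 -> 19 -> 26
  50 -> 50 -> 44 -> 51
  -13 -> 13 -> 7 -> 14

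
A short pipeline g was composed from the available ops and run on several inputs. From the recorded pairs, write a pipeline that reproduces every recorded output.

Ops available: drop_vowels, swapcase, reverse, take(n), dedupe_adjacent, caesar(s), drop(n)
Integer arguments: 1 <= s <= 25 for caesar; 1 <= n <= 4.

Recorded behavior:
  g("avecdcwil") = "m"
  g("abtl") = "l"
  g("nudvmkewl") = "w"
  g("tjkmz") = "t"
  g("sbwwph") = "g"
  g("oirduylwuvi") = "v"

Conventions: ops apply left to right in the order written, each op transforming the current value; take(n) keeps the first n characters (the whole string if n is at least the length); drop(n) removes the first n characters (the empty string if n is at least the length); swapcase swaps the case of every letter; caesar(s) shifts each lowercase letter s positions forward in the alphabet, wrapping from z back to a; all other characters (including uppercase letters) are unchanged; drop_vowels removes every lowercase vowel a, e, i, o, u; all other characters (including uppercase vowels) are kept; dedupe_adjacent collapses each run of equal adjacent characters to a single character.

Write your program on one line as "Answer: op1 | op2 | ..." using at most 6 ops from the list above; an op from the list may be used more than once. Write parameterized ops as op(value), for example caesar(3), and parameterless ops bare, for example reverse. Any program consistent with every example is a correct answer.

drop_vowels | reverse | caesar(10) | drop(2) | drop_vowels | take(1)

Check, running the answer program on each example:
  "avecdcwil" -> "vcdcwl" -> "lwcdcv" -> "vgmnmf" -> "mnmf" -> "mnmf" -> "m"
  "abtl" -> "btl" -> "ltb" -> "vdl" -> "l" -> "l" -> "l"
  "nudvmkewl" -> "ndvmkwl" -> "lwkmvdn" -> "vguwfnx" -> "uwfnx" -> "wfnx" -> "w"
  "tjkmz" -> "tjkmz" -> "zmkjt" -> "jwutd" -> "utd" -> "td" -> "t"
  "sbwwph" -> "sbwwph" -> "hpwwbs" -> "rzgglc" -> "gglc" -> "gglc" -> "g"
  "oirduylwuvi" -> "rdylwv" -> "vwlydr" -> "fgvinb" -> "vinb" -> "vnb" -> "v"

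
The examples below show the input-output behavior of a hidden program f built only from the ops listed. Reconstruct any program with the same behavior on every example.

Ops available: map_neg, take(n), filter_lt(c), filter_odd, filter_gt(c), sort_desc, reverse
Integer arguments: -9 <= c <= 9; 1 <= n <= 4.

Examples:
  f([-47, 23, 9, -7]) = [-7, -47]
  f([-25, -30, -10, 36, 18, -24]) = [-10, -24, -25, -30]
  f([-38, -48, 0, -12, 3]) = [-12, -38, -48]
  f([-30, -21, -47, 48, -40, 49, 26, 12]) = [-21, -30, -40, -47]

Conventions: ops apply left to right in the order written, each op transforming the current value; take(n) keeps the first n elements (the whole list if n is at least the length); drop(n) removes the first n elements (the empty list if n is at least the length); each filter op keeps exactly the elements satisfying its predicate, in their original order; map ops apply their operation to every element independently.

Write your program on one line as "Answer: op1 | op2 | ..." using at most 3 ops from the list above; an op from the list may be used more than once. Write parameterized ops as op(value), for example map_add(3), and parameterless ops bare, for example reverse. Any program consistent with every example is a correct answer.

reverse | sort_desc | filter_lt(-3)

Check, running the answer program on each example:
  [-47, 23, 9, -7] -> [-7, 9, 23, -47] -> [23, 9, -7, -47] -> [-7, -47]
  [-25, -30, -10, 36, 18, -24] -> [-24, 18, 36, -10, -30, -25] -> [36, 18, -10, -24, -25, -30] -> [-10, -24, -25, -30]
  [-38, -48, 0, -12, 3] -> [3, -12, 0, -48, -38] -> [3, 0, -12, -38, -48] -> [-12, -38, -48]
  [-30, -21, -47, 48, -40, 49, 26, 12] -> [12, 26, 49, -40, 48, -47, -21, -30] -> [49, 48, 26, 12, -21, -30, -40, -47] -> [-21, -30, -40, -47]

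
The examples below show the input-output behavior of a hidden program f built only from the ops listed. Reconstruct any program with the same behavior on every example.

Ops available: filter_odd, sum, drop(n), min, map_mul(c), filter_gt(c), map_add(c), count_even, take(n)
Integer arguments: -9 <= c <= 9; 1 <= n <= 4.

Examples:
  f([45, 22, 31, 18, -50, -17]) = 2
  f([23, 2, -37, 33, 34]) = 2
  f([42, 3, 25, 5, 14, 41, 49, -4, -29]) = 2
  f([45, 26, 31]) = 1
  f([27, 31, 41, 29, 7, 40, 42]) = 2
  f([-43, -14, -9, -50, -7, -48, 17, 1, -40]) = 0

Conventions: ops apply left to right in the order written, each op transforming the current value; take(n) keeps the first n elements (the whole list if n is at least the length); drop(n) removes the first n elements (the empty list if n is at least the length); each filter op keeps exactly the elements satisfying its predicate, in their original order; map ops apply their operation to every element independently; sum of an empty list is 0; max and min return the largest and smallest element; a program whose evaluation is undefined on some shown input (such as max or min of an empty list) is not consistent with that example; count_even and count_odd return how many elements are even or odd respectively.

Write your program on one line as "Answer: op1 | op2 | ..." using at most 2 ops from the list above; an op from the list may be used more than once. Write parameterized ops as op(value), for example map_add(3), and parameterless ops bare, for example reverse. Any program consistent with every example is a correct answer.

filter_gt(-3) | count_even

Check, running the answer program on each example:
  [45, 22, 31, 18, -50, -17] -> [45, 22, 31, 18] -> 2
  [23, 2, -37, 33, 34] -> [23, 2, 33, 34] -> 2
  [42, 3, 25, 5, 14, 41, 49, -4, -29] -> [42, 3, 25, 5, 14, 41, 49] -> 2
  [45, 26, 31] -> [45, 26, 31] -> 1
  [27, 31, 41, 29, 7, 40, 42] -> [27, 31, 41, 29, 7, 40, 42] -> 2
  [-43, -14, -9, -50, -7, -48, 17, 1, -40] -> [17, 1] -> 0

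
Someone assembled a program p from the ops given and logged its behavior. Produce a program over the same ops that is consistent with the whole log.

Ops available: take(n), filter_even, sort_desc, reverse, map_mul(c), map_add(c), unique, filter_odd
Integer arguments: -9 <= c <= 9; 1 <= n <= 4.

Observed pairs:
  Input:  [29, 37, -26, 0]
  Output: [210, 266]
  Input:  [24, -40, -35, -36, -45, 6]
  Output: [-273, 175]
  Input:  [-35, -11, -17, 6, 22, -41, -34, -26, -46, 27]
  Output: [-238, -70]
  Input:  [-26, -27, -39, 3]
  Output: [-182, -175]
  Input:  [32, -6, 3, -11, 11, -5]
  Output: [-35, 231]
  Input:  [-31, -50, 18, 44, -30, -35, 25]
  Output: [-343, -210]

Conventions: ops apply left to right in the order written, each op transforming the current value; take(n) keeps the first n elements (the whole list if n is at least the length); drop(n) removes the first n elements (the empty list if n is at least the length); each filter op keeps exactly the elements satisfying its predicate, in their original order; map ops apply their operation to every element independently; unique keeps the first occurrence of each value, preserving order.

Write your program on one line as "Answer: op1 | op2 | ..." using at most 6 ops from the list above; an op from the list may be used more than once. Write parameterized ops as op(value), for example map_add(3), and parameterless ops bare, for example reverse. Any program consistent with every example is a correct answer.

take(2) | map_mul(7) | map_add(7) | sort_desc | reverse

Check, running the answer program on each example:
  [29, 37, -26, 0] -> [29, 37] -> [203, 259] -> [210, 266] -> [266, 210] -> [210, 266]
  [24, -40, -35, -36, -45, 6] -> [24, -40] -> [168, -280] -> [175, -273] -> [175, -273] -> [-273, 175]
  [-35, -11, -17, 6, 22, -41, -34, -26, -46, 27] -> [-35, -11] -> [-245, -77] -> [-238, -70] -> [-70, -238] -> [-238, -70]
  [-26, -27, -39, 3] -> [-26, -27] -> [-182, -189] -> [-175, -182] -> [-175, -182] -> [-182, -175]
  [32, -6, 3, -11, 11, -5] -> [32, -6] -> [224, -42] -> [231, -35] -> [231, -35] -> [-35, 231]
  [-31, -50, 18, 44, -30, -35, 25] -> [-31, -50] -> [-217, -350] -> [-210, -343] -> [-210, -343] -> [-343, -210]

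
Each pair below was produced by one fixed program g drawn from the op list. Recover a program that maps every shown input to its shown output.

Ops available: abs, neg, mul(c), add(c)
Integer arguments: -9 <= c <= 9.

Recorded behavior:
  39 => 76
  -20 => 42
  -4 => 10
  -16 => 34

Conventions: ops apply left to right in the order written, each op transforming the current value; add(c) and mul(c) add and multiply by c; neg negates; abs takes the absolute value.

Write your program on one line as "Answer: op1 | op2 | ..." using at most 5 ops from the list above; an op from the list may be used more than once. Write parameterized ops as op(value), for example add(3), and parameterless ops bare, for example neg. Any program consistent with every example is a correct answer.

add(-1) | abs | neg | mul(-2)

Check, running the answer program on each example:
  39 -> 38 -> 38 -> -38 -> 76
  -20 -> -21 -> 21 -> -21 -> 42
  -4 -> -5 -> 5 -> -5 -> 10
  -16 -> -17 -> 17 -> -17 -> 34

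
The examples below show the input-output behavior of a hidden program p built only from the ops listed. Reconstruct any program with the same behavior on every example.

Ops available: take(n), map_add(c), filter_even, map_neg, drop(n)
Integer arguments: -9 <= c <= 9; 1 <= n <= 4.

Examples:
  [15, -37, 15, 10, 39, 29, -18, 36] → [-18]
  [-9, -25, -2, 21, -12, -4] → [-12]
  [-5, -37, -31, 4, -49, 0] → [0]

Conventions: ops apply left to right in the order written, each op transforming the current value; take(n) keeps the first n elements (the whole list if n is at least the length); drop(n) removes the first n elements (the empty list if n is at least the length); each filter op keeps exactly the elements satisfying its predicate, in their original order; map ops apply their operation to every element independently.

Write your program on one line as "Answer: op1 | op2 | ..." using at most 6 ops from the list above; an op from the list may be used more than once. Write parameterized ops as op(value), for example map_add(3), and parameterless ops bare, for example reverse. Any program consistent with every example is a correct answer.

filter_even | map_neg | drop(1) | take(1) | map_neg

Check, running the answer program on each example:
  [15, -37, 15, 10, 39, 29, -18, 36] -> [10, -18, 36] -> [-10, 18, -36] -> [18, -36] -> [18] -> [-18]
  [-9, -25, -2, 21, -12, -4] -> [-2, -12, -4] -> [2, 12, 4] -> [12, 4] -> [12] -> [-12]
  [-5, -37, -31, 4, -49, 0] -> [4, 0] -> [-4, 0] -> [0] -> [0] -> [0]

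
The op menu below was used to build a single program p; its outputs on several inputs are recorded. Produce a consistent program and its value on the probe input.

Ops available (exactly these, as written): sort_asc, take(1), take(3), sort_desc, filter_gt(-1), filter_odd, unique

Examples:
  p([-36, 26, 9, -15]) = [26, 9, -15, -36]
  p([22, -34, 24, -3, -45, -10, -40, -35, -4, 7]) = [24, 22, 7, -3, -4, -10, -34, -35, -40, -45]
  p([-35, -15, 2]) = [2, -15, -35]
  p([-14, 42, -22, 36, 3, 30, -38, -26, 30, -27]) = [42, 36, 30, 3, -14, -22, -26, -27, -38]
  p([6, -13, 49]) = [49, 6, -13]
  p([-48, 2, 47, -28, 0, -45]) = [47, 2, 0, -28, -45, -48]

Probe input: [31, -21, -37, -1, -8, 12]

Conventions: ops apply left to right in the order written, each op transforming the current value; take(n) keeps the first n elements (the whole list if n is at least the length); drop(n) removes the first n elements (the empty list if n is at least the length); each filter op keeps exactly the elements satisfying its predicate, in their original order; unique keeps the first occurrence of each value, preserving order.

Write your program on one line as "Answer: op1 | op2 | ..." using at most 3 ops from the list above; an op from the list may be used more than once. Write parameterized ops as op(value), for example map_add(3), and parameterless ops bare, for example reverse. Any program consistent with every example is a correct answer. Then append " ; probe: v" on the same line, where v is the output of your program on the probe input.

sort_asc | unique | sort_desc ; probe: [31, 12, -1, -8, -21, -37]

Check, running the answer program on each example:
  [-36, 26, 9, -15] -> [-36, -15, 9, 26] -> [-36, -15, 9, 26] -> [26, 9, -15, -36]
  [22, -34, 24, -3, -45, -10, -40, -35, -4, 7] -> [-45, -40, -35, -34, -10, -4, -3, 7, 22, 24] -> [-45, -40, -35, -34, -10, -4, -3, 7, 22, 24] -> [24, 22, 7, -3, -4, -10, -34, -35, -40, -45]
  [-35, -15, 2] -> [-35, -15, 2] -> [-35, -15, 2] -> [2, -15, -35]
  [-14, 42, -22, 36, 3, 30, -38, -26, 30, -27] -> [-38, -27, -26, -22, -14, 3, 30, 30, 36, 42] -> [-38, -27, -26, -22, -14, 3, 30, 36, 42] -> [42, 36, 30, 3, -14, -22, -26, -27, -38]
  [6, -13, 49] -> [-13, 6, 49] -> [-13, 6, 49] -> [49, 6, -13]
  [-48, 2, 47, -28, 0, -45] -> [-48, -45, -28, 0, 2, 47] -> [-48, -45, -28, 0, 2, 47] -> [47, 2, 0, -28, -45, -48]
  probe: [31, -21, -37, -1, -8, 12] -> [-37, -21, -8, -1, 12, 31] -> [-37, -21, -8, -1, 12, 31] -> [31, 12, -1, -8, -21, -37]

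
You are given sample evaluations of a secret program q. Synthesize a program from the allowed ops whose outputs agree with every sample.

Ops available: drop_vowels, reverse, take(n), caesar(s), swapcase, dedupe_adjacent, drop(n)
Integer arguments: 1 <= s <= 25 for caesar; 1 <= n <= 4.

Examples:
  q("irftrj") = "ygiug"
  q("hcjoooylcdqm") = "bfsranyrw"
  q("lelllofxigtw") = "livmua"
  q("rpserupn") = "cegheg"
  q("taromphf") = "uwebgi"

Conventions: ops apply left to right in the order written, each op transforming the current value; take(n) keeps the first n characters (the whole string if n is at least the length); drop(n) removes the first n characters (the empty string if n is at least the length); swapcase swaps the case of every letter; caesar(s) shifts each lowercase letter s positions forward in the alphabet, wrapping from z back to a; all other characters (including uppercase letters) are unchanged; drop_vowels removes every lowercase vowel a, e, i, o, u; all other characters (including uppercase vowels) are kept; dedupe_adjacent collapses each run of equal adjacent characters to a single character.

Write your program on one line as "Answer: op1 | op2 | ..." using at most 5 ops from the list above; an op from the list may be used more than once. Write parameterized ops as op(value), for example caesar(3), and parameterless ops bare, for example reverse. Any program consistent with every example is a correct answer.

drop_vowels | caesar(15) | dedupe_adjacent | reverse

Check, running the answer program on each example:
  "irftrj" -> "rftrj" -> "guigy" -> "guigy" -> "ygiug"
  "hcjoooylcdqm" -> "hcjylcdqm" -> "wrynarsfb" -> "wrynarsfb" -> "bfsranyrw"
  "lelllofxigtw" -> "llllfxgtw" -> "aaaaumvil" -> "aumvil" -> "livmua"
  "rpserupn" -> "rpsrpn" -> "gehgec" -> "gehgec" -> "cegheg"
  "taromphf" -> "trmphf" -> "igbewu" -> "igbewu" -> "uwebgi"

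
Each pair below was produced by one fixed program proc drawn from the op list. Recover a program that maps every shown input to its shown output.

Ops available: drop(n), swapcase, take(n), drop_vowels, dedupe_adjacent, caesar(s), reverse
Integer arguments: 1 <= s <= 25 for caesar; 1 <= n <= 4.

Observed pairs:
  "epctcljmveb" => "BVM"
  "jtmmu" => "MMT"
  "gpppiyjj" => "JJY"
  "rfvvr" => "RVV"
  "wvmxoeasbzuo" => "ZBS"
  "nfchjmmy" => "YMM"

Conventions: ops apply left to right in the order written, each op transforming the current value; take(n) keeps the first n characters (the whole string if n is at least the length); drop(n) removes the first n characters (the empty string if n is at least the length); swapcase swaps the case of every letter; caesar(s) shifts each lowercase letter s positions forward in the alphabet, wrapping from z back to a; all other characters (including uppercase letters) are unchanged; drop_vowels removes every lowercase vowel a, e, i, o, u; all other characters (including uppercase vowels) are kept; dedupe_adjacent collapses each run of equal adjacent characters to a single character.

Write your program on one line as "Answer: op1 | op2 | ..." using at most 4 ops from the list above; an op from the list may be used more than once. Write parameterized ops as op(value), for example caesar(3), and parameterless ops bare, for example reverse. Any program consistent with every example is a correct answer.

reverse | drop_vowels | take(3) | swapcase

Check, running the answer program on each example:
  "epctcljmveb" -> "bevmjlctcpe" -> "bvmjlctcp" -> "bvm" -> "BVM"
  "jtmmu" -> "ummtj" -> "mmtj" -> "mmt" -> "MMT"
  "gpppiyjj" -> "jjyipppg" -> "jjypppg" -> "jjy" -> "JJY"
  "rfvvr" -> "rvvfr" -> "rvvfr" -> "rvv" -> "RVV"
  "wvmxoeasbzuo" -> "ouzbsaeoxmvw" -> "zbsxmvw" -> "zbs" -> "ZBS"
  "nfchjmmy" -> "ymmjhcfn" -> "ymmjhcfn" -> "ymm" -> "YMM"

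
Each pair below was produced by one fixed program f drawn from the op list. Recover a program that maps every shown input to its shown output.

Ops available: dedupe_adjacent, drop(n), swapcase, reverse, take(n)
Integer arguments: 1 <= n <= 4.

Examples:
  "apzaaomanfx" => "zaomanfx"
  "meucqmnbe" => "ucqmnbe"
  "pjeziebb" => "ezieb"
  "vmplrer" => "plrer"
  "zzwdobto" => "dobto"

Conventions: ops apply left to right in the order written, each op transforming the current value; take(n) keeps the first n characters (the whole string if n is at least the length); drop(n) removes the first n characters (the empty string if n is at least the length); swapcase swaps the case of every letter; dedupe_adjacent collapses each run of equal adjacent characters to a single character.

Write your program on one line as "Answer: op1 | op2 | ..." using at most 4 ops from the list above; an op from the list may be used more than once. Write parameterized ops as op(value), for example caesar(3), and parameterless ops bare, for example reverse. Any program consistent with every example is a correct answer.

dedupe_adjacent | drop(1) | drop(1)

Check, running the answer program on each example:
  "apzaaomanfx" -> "apzaomanfx" -> "pzaomanfx" -> "zaomanfx"
  "meucqmnbe" -> "meucqmnbe" -> "eucqmnbe" -> "ucqmnbe"
  "pjeziebb" -> "pjezieb" -> "jezieb" -> "ezieb"
  "vmplrer" -> "vmplrer" -> "mplrer" -> "plrer"
  "zzwdobto" -> "zwdobto" -> "wdobto" -> "dobto"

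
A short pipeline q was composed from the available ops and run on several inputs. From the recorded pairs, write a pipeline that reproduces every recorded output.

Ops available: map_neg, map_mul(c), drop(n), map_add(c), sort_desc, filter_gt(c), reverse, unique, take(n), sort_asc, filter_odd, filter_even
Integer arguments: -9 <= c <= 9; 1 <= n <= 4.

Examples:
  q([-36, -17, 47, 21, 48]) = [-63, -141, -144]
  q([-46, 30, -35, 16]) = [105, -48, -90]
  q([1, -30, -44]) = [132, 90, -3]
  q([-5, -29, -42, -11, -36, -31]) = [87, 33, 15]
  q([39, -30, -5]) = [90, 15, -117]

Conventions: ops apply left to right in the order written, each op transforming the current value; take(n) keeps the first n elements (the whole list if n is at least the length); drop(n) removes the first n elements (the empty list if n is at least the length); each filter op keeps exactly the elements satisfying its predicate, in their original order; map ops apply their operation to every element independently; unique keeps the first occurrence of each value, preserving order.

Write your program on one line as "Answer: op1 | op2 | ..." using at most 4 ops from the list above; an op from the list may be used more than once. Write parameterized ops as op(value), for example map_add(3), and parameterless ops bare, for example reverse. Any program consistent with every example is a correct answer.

map_mul(-3) | sort_asc | take(3) | sort_desc

Check, running the answer program on each example:
  [-36, -17, 47, 21, 48] -> [108, 51, -141, -63, -144] -> [-144, -141, -63, 51, 108] -> [-144, -141, -63] -> [-63, -141, -144]
  [-46, 30, -35, 16] -> [138, -90, 105, -48] -> [-90, -48, 105, 138] -> [-90, -48, 105] -> [105, -48, -90]
  [1, -30, -44] -> [-3, 90, 132] -> [-3, 90, 132] -> [-3, 90, 132] -> [132, 90, -3]
  [-5, -29, -42, -11, -36, -31] -> [15, 87, 126, 33, 108, 93] -> [15, 33, 87, 93, 108, 126] -> [15, 33, 87] -> [87, 33, 15]
  [39, -30, -5] -> [-117, 90, 15] -> [-117, 15, 90] -> [-117, 15, 90] -> [90, 15, -117]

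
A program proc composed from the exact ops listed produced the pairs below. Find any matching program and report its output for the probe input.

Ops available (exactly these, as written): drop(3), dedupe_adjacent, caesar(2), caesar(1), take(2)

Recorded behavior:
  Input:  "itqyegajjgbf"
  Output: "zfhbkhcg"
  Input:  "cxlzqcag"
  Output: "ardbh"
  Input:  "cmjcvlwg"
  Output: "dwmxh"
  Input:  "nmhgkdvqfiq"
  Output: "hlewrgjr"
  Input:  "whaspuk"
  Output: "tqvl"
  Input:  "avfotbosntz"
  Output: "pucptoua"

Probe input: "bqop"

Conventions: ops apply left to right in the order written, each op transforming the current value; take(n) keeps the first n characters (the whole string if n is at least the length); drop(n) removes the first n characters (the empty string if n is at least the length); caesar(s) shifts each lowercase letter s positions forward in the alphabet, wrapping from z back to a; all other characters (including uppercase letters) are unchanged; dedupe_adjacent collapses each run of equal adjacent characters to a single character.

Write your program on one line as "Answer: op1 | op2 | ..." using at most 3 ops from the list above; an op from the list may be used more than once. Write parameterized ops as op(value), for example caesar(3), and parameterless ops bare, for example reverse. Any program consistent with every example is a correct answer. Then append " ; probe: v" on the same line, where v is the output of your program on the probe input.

caesar(1) | drop(3) | dedupe_adjacent ; probe: "q"

Check, running the answer program on each example:
  "itqyegajjgbf" -> "jurzfhbkkhcg" -> "zfhbkkhcg" -> "zfhbkhcg"
  "cxlzqcag" -> "dymardbh" -> "ardbh" -> "ardbh"
  "cmjcvlwg" -> "dnkdwmxh" -> "dwmxh" -> "dwmxh"
  "nmhgkdvqfiq" -> "onihlewrgjr" -> "hlewrgjr" -> "hlewrgjr"
  "whaspuk" -> "xibtqvl" -> "tqvl" -> "tqvl"
  "avfotbosntz" -> "bwgpucptoua" -> "pucptoua" -> "pucptoua"
  probe: "bqop" -> "crpq" -> "q" -> "q"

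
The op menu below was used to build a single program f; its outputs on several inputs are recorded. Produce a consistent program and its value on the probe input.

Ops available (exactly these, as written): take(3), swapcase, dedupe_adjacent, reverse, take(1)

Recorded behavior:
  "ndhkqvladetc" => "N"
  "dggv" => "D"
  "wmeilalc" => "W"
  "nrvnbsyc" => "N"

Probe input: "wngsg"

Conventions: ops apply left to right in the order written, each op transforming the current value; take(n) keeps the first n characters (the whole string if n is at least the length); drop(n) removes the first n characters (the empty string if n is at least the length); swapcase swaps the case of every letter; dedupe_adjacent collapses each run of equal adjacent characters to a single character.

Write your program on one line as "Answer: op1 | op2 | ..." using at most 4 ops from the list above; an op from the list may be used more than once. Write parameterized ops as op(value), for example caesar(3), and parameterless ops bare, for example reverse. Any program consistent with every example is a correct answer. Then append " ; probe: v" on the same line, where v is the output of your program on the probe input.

take(3) | take(1) | swapcase ; probe: "W"

Check, running the answer program on each example:
  "ndhkqvladetc" -> "ndh" -> "n" -> "N"
  "dggv" -> "dgg" -> "d" -> "D"
  "wmeilalc" -> "wme" -> "w" -> "W"
  "nrvnbsyc" -> "nrv" -> "n" -> "N"
  probe: "wngsg" -> "wng" -> "w" -> "W"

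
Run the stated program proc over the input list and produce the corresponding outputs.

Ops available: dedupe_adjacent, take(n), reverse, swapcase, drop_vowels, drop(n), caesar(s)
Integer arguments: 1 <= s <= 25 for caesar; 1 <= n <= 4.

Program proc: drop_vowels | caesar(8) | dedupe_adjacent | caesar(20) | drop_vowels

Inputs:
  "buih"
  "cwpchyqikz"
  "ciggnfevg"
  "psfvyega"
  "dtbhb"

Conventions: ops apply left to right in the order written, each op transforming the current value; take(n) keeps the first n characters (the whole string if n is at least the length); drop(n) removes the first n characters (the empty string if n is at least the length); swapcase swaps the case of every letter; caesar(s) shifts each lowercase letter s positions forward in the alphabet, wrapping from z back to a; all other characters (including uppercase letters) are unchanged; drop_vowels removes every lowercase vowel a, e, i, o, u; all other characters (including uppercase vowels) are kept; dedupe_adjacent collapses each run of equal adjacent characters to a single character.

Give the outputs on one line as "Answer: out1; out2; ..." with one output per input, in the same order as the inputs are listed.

"dj"; "yrjsmb"; "phx"; "rhx"; "fvdjd"

Execution, op by op:
  "buih" -> "bh" -> "jp" -> "jp" -> "dj" -> "dj"
  "cwpchyqikz" -> "cwpchyqkz" -> "kexkpgysh" -> "kexkpgysh" -> "eyrejasmb" -> "yrjsmb"
  "ciggnfevg" -> "cggnfvg" -> "koovndo" -> "kovndo" -> "eiphxi" -> "phx"
  "psfvyega" -> "psfvyg" -> "xandgo" -> "xandgo" -> "ruhxai" -> "rhx"
  "dtbhb" -> "dtbhb" -> "lbjpj" -> "lbjpj" -> "fvdjd" -> "fvdjd"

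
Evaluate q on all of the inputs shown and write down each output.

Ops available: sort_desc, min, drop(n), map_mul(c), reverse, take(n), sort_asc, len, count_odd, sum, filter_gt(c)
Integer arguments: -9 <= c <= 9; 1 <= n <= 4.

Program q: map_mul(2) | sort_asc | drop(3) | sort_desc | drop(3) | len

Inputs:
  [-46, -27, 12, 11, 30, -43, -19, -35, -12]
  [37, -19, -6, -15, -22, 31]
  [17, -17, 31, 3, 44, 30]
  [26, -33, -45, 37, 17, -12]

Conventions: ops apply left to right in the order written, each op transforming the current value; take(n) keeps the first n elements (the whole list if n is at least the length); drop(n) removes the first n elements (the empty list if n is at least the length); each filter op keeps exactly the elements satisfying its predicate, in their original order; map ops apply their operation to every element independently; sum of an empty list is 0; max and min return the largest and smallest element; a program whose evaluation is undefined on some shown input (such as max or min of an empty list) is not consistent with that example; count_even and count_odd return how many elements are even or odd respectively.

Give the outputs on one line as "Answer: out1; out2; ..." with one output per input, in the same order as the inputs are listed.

3; 0; 0; 0

Execution, op by op:
  [-46, -27, 12, 11, 30, -43, -19, -35, -12] -> [-92, -54, 24, 22, 60, -86, -38, -70, -24] -> [-92, -86, -70, -54, -38, -24, 22, 24, 60] -> [-54, -38, -24, 22, 24, 60] -> [60, 24, 22, -24, -38, -54] -> [-24, -38, -54] -> 3
  [37, -19, -6, -15, -22, 31] -> [74, -38, -12, -30, -44, 62] -> [-44, -38, -30, -12, 62, 74] -> [-12, 62, 74] -> [74, 62, -12] -> [] -> 0
  [17, -17, 31, 3, 44, 30] -> [34, -34, 62, 6, 88, 60] -> [-34, 6, 34, 60, 62, 88] -> [60, 62, 88] -> [88, 62, 60] -> [] -> 0
  [26, -33, -45, 37, 17, -12] -> [52, -66, -90, 74, 34, -24] -> [-90, -66, -24, 34, 52, 74] -> [34, 52, 74] -> [74, 52, 34] -> [] -> 0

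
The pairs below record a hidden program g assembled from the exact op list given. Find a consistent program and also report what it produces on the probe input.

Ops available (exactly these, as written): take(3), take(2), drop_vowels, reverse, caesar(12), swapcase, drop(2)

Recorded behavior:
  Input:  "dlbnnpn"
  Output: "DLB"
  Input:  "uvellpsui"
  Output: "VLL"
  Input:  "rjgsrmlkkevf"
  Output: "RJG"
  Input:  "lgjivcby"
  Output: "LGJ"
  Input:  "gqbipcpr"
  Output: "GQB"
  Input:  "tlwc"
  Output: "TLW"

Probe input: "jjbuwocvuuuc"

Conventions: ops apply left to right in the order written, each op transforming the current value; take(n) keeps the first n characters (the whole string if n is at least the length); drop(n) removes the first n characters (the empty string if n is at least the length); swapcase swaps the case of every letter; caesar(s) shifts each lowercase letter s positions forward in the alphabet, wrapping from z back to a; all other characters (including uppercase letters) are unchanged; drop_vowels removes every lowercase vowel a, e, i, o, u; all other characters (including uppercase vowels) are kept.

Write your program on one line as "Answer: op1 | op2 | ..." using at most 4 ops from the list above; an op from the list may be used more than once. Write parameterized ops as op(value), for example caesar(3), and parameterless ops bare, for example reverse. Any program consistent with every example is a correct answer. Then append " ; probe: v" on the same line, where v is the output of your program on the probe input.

drop_vowels | take(3) | swapcase ; probe: "JJB"

Check, running the answer program on each example:
  "dlbnnpn" -> "dlbnnpn" -> "dlb" -> "DLB"
  "uvellpsui" -> "vllps" -> "vll" -> "VLL"
  "rjgsrmlkkevf" -> "rjgsrmlkkvf" -> "rjg" -> "RJG"
  "lgjivcby" -> "lgjvcby" -> "lgj" -> "LGJ"
  "gqbipcpr" -> "gqbpcpr" -> "gqb" -> "GQB"
  "tlwc" -> "tlwc" -> "tlw" -> "TLW"
  probe: "jjbuwocvuuuc" -> "jjbwcvc" -> "jjb" -> "JJB"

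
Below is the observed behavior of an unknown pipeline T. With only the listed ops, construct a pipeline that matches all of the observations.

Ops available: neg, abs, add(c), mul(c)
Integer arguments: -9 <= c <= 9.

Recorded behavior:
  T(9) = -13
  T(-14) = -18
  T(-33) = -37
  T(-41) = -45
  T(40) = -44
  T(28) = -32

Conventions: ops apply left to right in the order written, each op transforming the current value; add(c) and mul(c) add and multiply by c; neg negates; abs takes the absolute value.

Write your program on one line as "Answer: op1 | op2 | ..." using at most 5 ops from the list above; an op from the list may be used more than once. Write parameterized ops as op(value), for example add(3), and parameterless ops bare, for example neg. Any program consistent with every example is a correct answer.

abs | add(2) | neg | add(-2)

Check, running the answer program on each example:
  9 -> 9 -> 11 -> -11 -> -13
  -14 -> 14 -> 16 -> -16 -> -18
  -33 -> 33 -> 35 -> -35 -> -37
  -41 -> 41 -> 43 -> -43 -> -45
  40 -> 40 -> 42 -> -42 -> -44
  28 -> 28 -> 30 -> -30 -> -32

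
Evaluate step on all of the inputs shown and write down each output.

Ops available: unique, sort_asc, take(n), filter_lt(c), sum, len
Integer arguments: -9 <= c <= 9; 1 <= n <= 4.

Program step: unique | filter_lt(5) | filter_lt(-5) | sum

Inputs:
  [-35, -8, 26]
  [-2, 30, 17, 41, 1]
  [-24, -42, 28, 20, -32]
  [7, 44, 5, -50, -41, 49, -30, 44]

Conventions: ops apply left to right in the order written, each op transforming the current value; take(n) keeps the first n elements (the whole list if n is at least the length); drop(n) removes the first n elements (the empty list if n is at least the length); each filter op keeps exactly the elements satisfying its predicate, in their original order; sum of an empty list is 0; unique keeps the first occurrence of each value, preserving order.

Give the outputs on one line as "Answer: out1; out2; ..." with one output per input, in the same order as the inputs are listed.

Execution, op by op:
  [-35, -8, 26] -> [-35, -8, 26] -> [-35, -8] -> [-35, -8] -> -43
  [-2, 30, 17, 41, 1] -> [-2, 30, 17, 41, 1] -> [-2, 1] -> [] -> 0
  [-24, -42, 28, 20, -32] -> [-24, -42, 28, 20, -32] -> [-24, -42, -32] -> [-24, -42, -32] -> -98
  [7, 44, 5, -50, -41, 49, -30, 44] -> [7, 44, 5, -50, -41, 49, -30] -> [-50, -41, -30] -> [-50, -41, -30] -> -121

-43; 0; -98; -121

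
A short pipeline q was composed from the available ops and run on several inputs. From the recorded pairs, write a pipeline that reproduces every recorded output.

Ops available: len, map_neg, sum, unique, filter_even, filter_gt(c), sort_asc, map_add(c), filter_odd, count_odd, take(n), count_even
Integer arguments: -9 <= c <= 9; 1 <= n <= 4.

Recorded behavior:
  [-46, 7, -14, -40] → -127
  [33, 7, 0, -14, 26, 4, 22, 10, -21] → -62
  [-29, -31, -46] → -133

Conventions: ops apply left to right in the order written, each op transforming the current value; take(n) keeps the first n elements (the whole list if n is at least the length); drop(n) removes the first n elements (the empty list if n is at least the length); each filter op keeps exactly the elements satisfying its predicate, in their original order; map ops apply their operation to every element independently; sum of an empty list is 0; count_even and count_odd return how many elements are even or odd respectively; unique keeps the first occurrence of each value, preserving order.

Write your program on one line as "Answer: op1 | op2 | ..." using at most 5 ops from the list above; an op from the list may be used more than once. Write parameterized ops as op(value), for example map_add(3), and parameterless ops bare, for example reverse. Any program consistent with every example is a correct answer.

sort_asc | map_add(-9) | take(3) | sum

Check, running the answer program on each example:
  [-46, 7, -14, -40] -> [-46, -40, -14, 7] -> [-55, -49, -23, -2] -> [-55, -49, -23] -> -127
  [33, 7, 0, -14, 26, 4, 22, 10, -21] -> [-21, -14, 0, 4, 7, 10, 22, 26, 33] -> [-30, -23, -9, -5, -2, 1, 13, 17, 24] -> [-30, -23, -9] -> -62
  [-29, -31, -46] -> [-46, -31, -29] -> [-55, -40, -38] -> [-55, -40, -38] -> -133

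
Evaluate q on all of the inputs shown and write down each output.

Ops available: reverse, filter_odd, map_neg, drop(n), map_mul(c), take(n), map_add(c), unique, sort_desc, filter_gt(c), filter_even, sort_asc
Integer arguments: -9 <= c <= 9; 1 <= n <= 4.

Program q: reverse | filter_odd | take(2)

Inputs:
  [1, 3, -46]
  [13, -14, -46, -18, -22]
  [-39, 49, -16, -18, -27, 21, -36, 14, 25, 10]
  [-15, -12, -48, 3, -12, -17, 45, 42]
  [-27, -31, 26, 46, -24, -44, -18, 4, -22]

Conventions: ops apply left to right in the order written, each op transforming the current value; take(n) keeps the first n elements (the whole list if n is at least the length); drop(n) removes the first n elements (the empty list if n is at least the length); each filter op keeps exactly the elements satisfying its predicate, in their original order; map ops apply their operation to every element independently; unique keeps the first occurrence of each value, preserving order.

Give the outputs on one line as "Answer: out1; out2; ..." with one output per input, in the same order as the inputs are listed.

Execution, op by op:
  [1, 3, -46] -> [-46, 3, 1] -> [3, 1] -> [3, 1]
  [13, -14, -46, -18, -22] -> [-22, -18, -46, -14, 13] -> [13] -> [13]
  [-39, 49, -16, -18, -27, 21, -36, 14, 25, 10] -> [10, 25, 14, -36, 21, -27, -18, -16, 49, -39] -> [25, 21, -27, 49, -39] -> [25, 21]
  [-15, -12, -48, 3, -12, -17, 45, 42] -> [42, 45, -17, -12, 3, -48, -12, -15] -> [45, -17, 3, -15] -> [45, -17]
  [-27, -31, 26, 46, -24, -44, -18, 4, -22] -> [-22, 4, -18, -44, -24, 46, 26, -31, -27] -> [-31, -27] -> [-31, -27]

[3, 1]; [13]; [25, 21]; [45, -17]; [-31, -27]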